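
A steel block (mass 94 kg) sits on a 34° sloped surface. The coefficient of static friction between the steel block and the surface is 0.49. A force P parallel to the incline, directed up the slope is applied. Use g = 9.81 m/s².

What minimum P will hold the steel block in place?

The steel block tends to slide down (tan θ > μ_s), so at the point of impending slip friction acts up-slope at its limit: f = μ_s N.
P is parallel to the surface, so N = m g cos θ = 764 N.
Along the incline: P + μ_s N = m g sin θ, so P = 516 − 0.49×764 = 141 N.

P_min ≈ 141 N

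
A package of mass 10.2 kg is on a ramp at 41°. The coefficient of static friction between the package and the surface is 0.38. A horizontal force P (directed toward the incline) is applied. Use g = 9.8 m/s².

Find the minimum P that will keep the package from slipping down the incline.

P_min ≈ 36.8 N

The package tends to slide down (tan θ > μ_s), so at the point of impending slip friction acts up-slope at its limit: f = μ_s N.
Perpendicular to the incline: N = m g cos θ + P sin θ.
Along the incline: P cos θ + μ_s N = m g sin θ, i.e. P cos θ + μ_s (m g cos θ + P sin θ) = m g sin θ.
Solving, P (cos θ + μ_s sin θ) = m g (sin θ − μ_s cos θ), so P = 100×0.3693/1.004 = 36.8 N.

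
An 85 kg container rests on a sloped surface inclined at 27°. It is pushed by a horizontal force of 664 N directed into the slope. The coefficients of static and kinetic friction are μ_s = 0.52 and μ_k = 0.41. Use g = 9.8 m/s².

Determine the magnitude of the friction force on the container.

Normal direction: N = m g cos θ + P sin θ = 1044 N.
Parallel to the incline: P cos θ − m g sin θ = 591.6 − 378.2 = 213.5 N; the friction needed to balance this is 213.5 N acting down the slope.
Maximum static friction: μ_s N = 0.52 × 1044 = 542.7 N.
|f_req| = 213.5 ≤ 542.7 N → the container is in equilibrium; friction equals the required value.

f ≈ 213 N (down the incline)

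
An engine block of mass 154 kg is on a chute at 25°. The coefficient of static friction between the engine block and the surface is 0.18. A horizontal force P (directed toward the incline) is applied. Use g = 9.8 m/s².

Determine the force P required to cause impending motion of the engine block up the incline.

P ≈ 1060 N

At impending motion up the slope, friction acts down-slope at its limit: f = μ_s N.
Perpendicular to the incline: N = m g cos θ + P sin θ.
Along the incline: P cos θ = m g sin θ + μ_s N = m g sin θ + μ_s (m g cos θ + P sin θ).
Solving, P (cos θ − μ_s sin θ) = m g (sin θ + μ_s cos θ), so P = 154×9.8×(sin 25° + 0.18 cos 25°)/(cos 25° − 0.18 sin 25°) = 1510×0.5858/0.8302 = 1060 N.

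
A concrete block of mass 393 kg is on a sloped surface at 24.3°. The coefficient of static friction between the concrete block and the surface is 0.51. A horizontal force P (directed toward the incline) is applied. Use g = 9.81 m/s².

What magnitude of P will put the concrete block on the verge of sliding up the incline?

P ≈ 4820 N

At impending motion up the slope, friction acts down-slope at its limit: f = μ_s N.
Perpendicular to the incline: N = m g cos θ + P sin θ.
Along the incline: P cos θ = m g sin θ + μ_s N = m g sin θ + μ_s (m g cos θ + P sin θ).
Solving, P (cos θ − μ_s sin θ) = m g (sin θ + μ_s cos θ), so P = 393×9.81×(sin 24.3° + 0.51 cos 24.3°)/(cos 24.3° − 0.51 sin 24.3°) = 3860×0.8763/0.7015 = 4820 N.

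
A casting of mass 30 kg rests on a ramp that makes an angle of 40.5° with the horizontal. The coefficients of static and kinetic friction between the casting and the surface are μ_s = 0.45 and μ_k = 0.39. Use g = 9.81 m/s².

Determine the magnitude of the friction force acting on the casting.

The normal reaction is N = m g cos θ = 223.8 N.
For equilibrium along the incline, friction must balance the weight component: f = m g sin θ = 191.1 N up the slope.
The static-friction ceiling is μ_s N = 0.45 × 223.8 = 100.7 N.
Since |191.1| > 100.7 N, static friction cannot hold it; the casting slides down the incline and kinetic friction applies: f = μ_k N = 0.39 × 223.8 = 87.3 N.

f ≈ 87.3 N (up the incline)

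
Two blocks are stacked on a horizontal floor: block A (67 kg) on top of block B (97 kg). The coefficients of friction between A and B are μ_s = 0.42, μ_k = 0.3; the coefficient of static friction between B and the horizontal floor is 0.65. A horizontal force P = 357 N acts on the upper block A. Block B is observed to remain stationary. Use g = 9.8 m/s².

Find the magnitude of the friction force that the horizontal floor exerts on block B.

Between the blocks, N₁ = m_A g = 656.6 N.
Maximum static friction on A from B: μ_s N₁ = 0.42×656.6 = 275.8 N.
P = 357 N exceeds that limit, so A slips over B and the interface friction becomes kinetic: f₁ = μ_k N₁ = 0.3×656.6 = 197 N.
By Newton's third law B feels 197 N forward from A. With B stationary, the floor's static friction on B balances it: f₂ = 197 N (well within μ_s(m_A+m_B)g = 1045 N).

f ≈ 197 N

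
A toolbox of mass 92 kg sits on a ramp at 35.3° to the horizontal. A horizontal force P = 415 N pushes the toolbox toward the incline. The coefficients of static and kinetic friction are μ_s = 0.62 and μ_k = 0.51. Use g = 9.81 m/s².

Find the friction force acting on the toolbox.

The horizontal push has a component P sin θ into the surface, so N = m g cos θ + P sin θ = 736.6 + 239.8 = 976.4 N.
Along the incline, the net driving force (taking up-slope positive) is P cos θ − m g sin θ = 338.7 − 521.5 = -182.8 N, so equilibrium requires friction f = 182.8 N (up-slope).
The limit of static friction is μ_s N = 605.4 N.
Since 182.8 N is within the 605.4 N limit, the toolbox stays put and friction is exactly 183 N.

f ≈ 183 N (up the incline)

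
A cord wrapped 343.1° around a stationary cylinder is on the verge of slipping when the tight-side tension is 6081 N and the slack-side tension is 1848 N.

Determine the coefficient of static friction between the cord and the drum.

μ ≈ 0.199

T₂/T₁ = e^{μβ} → μ = ln(T₂/T₁)/β.
β = 343.1° = 5.988 rad.
μ = ln(6081/1848)/5.988 = ln(3.291)/5.988 = 0.199.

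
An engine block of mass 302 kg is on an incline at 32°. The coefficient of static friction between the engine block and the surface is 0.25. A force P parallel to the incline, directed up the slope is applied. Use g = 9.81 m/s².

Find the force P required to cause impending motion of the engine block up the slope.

At impending motion up the slope, friction acts down-slope at its limit: f = μ_s N.
P is parallel to the surface, so N = m g cos θ = 2510 N.
Along the incline: P = m g sin θ + μ_s N = 1570 + 0.25×2510 = 2200 N.

P ≈ 2200 N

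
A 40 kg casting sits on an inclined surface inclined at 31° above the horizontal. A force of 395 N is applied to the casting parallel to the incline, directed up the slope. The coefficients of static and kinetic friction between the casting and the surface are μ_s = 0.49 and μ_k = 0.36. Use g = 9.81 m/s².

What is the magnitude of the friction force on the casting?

Normal force: N = m g cos θ = 40 × 9.81 × cos 31° = 336.4 N.
Parallel to the incline, ΣF = 0 gives f = m g sin θ − P = 202.1 − 395 = -192.9 N (up-slope positive).
Maximum static friction available: μ_s N = 0.49 × 336.4 = 164.8 N.
Since |-192.9| > 164.8 N, static friction cannot hold it; the casting slides up the incline and kinetic friction applies: f = μ_k N = 0.36 × 336.4 = 121 N.

f ≈ 121 N (down the incline)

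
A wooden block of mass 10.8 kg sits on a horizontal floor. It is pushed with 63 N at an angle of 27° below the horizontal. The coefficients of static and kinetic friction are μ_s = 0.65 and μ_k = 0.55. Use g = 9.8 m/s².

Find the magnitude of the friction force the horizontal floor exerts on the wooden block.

The vertical component of P adds to the normal force: N = m g + P sin α = 105.8 + 28.6 = 134.4 N.
For equilibrium, f = P cos α = 63×cos 27° = 56.13 N.
The static-friction limit is μ_s N = 87.39 N.
56.13 ≤ 87.39 N → static; friction equals the required 56.1 N.

f ≈ 56.1 N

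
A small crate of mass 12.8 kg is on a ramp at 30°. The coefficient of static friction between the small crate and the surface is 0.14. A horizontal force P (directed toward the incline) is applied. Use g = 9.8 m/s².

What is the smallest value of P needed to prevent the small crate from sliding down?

The small crate tends to slide down (tan θ > μ_s), so at the point of impending slip friction acts up-slope at its limit: f = μ_s N.
Perpendicular to the incline: N = m g cos θ + P sin θ.
Along the incline: P cos θ + μ_s N = m g sin θ, i.e. P cos θ + μ_s (m g cos θ + P sin θ) = m g sin θ.
Solving, P (cos θ + μ_s sin θ) = m g (sin θ − μ_s cos θ), so P = 125×0.3788/0.936 = 50.8 N.

P_min ≈ 50.8 N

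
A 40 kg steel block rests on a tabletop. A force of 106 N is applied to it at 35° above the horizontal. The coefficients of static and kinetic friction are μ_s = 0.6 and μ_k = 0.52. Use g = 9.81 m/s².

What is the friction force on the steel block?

Vertical equilibrium gives N = m g − P sin α = 331.6 N.
For equilibrium, f = P cos α = 106×cos 35° = 86.83 N.
The static-friction limit is μ_s N = 199 N.
Since 86.83 N does not exceed the limit, the steel block stays at rest and f = 86.8 N.

f ≈ 86.8 N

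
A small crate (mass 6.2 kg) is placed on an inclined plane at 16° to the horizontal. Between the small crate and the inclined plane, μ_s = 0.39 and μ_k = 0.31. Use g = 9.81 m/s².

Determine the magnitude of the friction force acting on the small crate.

The normal reaction is N = m g cos θ = 58.47 N.
For equilibrium along the incline, friction must balance the weight component: f = m g sin θ = 16.76 N up the slope.
Maximum static friction available: μ_s N = 0.39 × 58.47 = 22.8 N.
Since |16.76| ≤ 22.8 N, the small crate remains in static equilibrium and friction takes exactly the required value.

f ≈ 16.8 N (up the incline)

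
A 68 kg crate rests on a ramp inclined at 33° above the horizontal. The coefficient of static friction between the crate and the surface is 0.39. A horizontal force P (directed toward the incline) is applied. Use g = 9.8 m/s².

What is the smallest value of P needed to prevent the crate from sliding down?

P_min ≈ 138 N

The crate tends to slide down (tan θ > μ_s), so at the point of impending slip friction acts up-slope at its limit: f = μ_s N.
Perpendicular to the incline: N = m g cos θ + P sin θ.
Along the incline: P cos θ + μ_s N = m g sin θ, i.e. P cos θ + μ_s (m g cos θ + P sin θ) = m g sin θ.
Solving, P (cos θ + μ_s sin θ) = m g (sin θ − μ_s cos θ), so P = 666×0.2176/1.051 = 138 N.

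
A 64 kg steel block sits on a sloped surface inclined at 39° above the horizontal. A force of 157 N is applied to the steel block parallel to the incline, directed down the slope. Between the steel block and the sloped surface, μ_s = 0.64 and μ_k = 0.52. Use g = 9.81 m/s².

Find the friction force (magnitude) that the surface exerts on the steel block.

f ≈ 254 N (up the incline)

The normal reaction is N = m g cos θ = 487.9 N.
Parallel to the incline, ΣF = 0 gives f = m g sin θ + P = 395.1 + 157 = 552.1 N (up-slope positive).
The static-friction ceiling is μ_s N = 0.64 × 487.9 = 312.3 N.
|552.1| exceeds 312.3 N, so the steel block slips down-slope; friction is kinetic, f = μ_k N = 0.52×487.9 = 254 N.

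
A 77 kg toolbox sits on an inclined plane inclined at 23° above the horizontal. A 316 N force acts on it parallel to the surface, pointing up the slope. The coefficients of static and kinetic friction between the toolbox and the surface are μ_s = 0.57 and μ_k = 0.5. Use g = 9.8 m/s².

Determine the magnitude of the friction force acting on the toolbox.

f ≈ 21.2 N (down the incline)

Perpendicular to the surface, N = m g cos θ = 77·9.8·cos 23° = 694.6 N.
Parallel to the incline, ΣF = 0 gives f = m g sin θ − P = 294.8 − 316 = -21.15 N (up-slope positive).
Maximum static friction available: μ_s N = 0.57 × 694.6 = 395.9 N.
Since |-21.15| ≤ 395.9 N, no slip — friction simply equals what equilibrium demands.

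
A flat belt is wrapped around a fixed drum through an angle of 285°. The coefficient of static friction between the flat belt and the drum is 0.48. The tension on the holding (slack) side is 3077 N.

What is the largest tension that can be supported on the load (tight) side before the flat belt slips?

At impending slip the capstan equation gives T₂/T₁ = e^{μβ} with β in radians.
β = 285° × π/180 = 4.974 rad.
e^{μβ} = e^{0.48×4.974} = 10.89.
T₂ = T₁ · e^{μβ} = 3077 × 10.89 = 33500 N.

T_max ≈ 33500 N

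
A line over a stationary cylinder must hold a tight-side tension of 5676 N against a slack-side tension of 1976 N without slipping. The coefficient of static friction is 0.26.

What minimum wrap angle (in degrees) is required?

T₂/T₁ = e^{μβ} → β = ln(T₂/T₁)/μ.
β = ln(5676/1976)/0.26 = 1.055/0.26 = 4.058 rad.
In degrees: β = 4.058 × 180/π = 233°.

β_min ≈ 233°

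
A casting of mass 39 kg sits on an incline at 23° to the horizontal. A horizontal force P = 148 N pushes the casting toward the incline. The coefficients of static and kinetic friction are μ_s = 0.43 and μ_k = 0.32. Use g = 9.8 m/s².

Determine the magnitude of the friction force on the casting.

Resolve perpendicular to the incline: N = m g cos θ + P sin θ = 39×9.8×cos 23° + 148×sin 23° = 409.6 N.
Parallel to the incline: P cos θ − m g sin θ = 136.2 − 149.3 = -13.1 N; the friction needed to balance this is 13.1 N acting up the slope.
The limit of static friction is μ_s N = 176.1 N.
|f_req| = 13.1 ≤ 176.1 N → the casting is in equilibrium; friction equals the required value.

f ≈ 13.1 N (up the incline)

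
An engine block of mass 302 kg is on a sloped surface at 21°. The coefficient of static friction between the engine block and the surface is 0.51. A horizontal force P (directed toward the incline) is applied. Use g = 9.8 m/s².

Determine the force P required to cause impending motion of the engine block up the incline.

P ≈ 3290 N

At impending motion up the slope, friction acts down-slope at its limit: f = μ_s N.
Perpendicular to the incline: N = m g cos θ + P sin θ.
Along the incline: P cos θ = m g sin θ + μ_s N = m g sin θ + μ_s (m g cos θ + P sin θ).
Solving, P (cos θ − μ_s sin θ) = m g (sin θ + μ_s cos θ), so P = 302×9.8×(sin 21° + 0.51 cos 21°)/(cos 21° − 0.51 sin 21°) = 2960×0.8345/0.7508 = 3290 N.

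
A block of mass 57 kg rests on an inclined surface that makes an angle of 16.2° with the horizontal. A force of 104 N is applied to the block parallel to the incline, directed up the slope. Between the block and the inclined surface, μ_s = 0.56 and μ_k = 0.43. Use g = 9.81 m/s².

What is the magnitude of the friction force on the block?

Normal force: N = m g cos θ = 57 × 9.81 × cos 16.2° = 537 N.
For equilibrium along the incline the friction force must supply f = m g sin θ − P = 156 − 104 = 52 N (positive meaning up-slope).
The static-friction ceiling is μ_s N = 0.56 × 537 = 300.7 N.
Since |52| ≤ 300.7 N, the block remains in static equilibrium and friction takes exactly the required value.

f ≈ 52 N (up the incline)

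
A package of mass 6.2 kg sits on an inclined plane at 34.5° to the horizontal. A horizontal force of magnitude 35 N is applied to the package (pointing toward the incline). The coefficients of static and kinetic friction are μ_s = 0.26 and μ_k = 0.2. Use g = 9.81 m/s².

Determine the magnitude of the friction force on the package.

f ≈ 5.61 N (up the incline)

Normal direction: N = m g cos θ + P sin θ = 69.95 N.
Parallel to the incline: P cos θ − m g sin θ = 28.84 − 34.45 = -5.606 N; the friction needed to balance this is 5.606 N acting up the slope.
The limit of static friction is μ_s N = 18.19 N.
|f_req| = 5.606 ≤ 18.19 N → the package is in equilibrium; friction equals the required value.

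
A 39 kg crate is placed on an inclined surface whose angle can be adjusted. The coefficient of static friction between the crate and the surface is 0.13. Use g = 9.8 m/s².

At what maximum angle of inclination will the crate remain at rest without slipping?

θ_max ≈ 7.41°

At the slip threshold, m g sin θ = μ_s · m g cos θ, so tan θ = μ_s.
θ_max = arctan(0.13) = 7.41°.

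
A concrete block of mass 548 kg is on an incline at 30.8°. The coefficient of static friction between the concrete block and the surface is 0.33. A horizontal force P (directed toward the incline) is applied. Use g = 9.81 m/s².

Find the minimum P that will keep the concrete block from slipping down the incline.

P_min ≈ 1200 N

The concrete block tends to slide down (tan θ > μ_s), so at the point of impending slip friction acts up-slope at its limit: f = μ_s N.
Perpendicular to the incline: N = m g cos θ + P sin θ.
Along the incline: P cos θ + μ_s N = m g sin θ, i.e. P cos θ + μ_s (m g cos θ + P sin θ) = m g sin θ.
Solving, P (cos θ + μ_s sin θ) = m g (sin θ − μ_s cos θ), so P = 5380×0.2286/1.028 = 1200 N.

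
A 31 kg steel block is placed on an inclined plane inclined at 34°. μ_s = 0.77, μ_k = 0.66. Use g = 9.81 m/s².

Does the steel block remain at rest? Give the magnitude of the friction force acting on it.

f ≈ 170 N

N = m g cos θ = 252 N.
Down-slope weight component: m g sin θ = 170 N.
μ_s N = 194 N.
170 ≤ 194 N, so it stays put; friction = 170 N.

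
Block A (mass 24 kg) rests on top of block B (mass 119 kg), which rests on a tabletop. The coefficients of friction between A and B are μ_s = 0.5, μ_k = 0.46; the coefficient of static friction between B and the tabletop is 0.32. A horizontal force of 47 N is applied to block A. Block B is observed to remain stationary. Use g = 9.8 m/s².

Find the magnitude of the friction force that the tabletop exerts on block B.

f ≈ 47 N

Normal force at the A–B interface: N₁ = m_A g = 235.2 N.
So the A–B interface can sustain at most μ_s N₁ = 117.6 N of static friction.
P = 47 N is within that limit, so A and B move together (both at rest); the A–B friction is simply f₁ = P = 47 N.
B experiences an equal 47 N forward from A (third law). B is in equilibrium, so the floor supplies f₂ = 47 N of static friction (limit μ_s(m_A+m_B)g = 448.4 N, not exceeded).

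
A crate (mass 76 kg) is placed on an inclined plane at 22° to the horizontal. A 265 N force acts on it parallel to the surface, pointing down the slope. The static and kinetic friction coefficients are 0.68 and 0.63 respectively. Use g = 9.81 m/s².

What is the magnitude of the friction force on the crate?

Perpendicular to the surface, N = m g cos θ = 76·9.81·cos 22° = 691.3 N.
For equilibrium along the incline the friction force must supply f = m g sin θ + P = 279.3 + 265 = 544.3 N (positive meaning up-slope).
The static-friction ceiling is μ_s N = 0.68 × 691.3 = 470.1 N.
Since |544.3| > 470.1 N, static friction cannot hold it; the crate slides down the incline and kinetic friction applies: f = μ_k N = 0.63 × 691.3 = 436 N.

f ≈ 436 N (up the incline)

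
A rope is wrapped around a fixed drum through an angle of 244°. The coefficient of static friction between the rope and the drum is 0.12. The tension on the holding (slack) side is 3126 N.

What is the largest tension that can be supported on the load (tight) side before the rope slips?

T_max ≈ 5210 N

At impending slip the capstan equation gives T₂/T₁ = e^{μβ} with β in radians.
β = 244° × π/180 = 4.259 rad.
e^{μβ} = e^{0.12×4.259} = 1.667.
T₂ = T₁ · e^{μβ} = 3126 × 1.667 = 5210 N.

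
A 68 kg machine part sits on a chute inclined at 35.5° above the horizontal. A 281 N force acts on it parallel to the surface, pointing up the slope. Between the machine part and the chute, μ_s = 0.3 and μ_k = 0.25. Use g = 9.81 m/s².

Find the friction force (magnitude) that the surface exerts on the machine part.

Normal force: N = m g cos θ = 68 × 9.81 × cos 35.5° = 543.1 N.
Parallel to the incline, ΣF = 0 gives f = m g sin θ − P = 387.4 − 281 = 106.4 N (up-slope positive).
Maximum static friction available: μ_s N = 0.3 × 543.1 = 162.9 N.
Since |106.4| ≤ 162.9 N, static friction is sufficient; f equals the required value, not μ_s N.

f ≈ 106 N (up the incline)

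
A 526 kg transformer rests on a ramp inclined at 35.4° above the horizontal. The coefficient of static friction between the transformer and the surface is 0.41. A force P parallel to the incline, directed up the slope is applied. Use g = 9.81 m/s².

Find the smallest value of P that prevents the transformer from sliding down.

The transformer tends to slide down (tan θ > μ_s), so at the point of impending slip friction acts up-slope at its limit: f = μ_s N.
P is parallel to the surface, so N = m g cos θ = 4210 N.
Along the incline: P + μ_s N = m g sin θ, so P = 2990 − 0.41×4210 = 1260 N.

P_min ≈ 1260 N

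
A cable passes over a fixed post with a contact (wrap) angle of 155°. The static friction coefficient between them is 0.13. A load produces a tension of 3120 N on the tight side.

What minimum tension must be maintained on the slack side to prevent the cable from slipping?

Capstan equation at impending slip: T_tight/T_slack = e^{μβ}.
β = 155° = 2.705 rad; e^{μβ} = e^{0.13×2.705} = 1.421.
T_slack = T_tight / e^{μβ} = 3120 / 1.421 = 2190 N.

T_min ≈ 2190 N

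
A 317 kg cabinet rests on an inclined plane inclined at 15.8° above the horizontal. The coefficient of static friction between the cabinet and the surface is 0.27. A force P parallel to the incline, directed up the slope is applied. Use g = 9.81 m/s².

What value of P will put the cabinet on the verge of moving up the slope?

P ≈ 1650 N

At impending motion up the slope, friction acts down-slope at its limit: f = μ_s N.
P is parallel to the surface, so N = m g cos θ = 2990 N.
Along the incline: P = m g sin θ + μ_s N = 847 + 0.27×2990 = 1650 N.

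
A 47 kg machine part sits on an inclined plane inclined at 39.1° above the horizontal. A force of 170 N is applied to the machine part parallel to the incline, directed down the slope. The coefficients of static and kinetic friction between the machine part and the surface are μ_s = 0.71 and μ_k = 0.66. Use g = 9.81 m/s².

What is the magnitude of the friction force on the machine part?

Normal force: N = m g cos θ = 47 × 9.81 × cos 39.1° = 357.8 N.
Parallel to the incline, ΣF = 0 gives f = m g sin θ + P = 290.8 + 170 = 460.8 N (up-slope positive).
Maximum static friction available: μ_s N = 0.71 × 357.8 = 254 N.
Since |460.8| > 254 N, static friction cannot hold it; the machine part slides down the incline and kinetic friction applies: f = μ_k N = 0.66 × 357.8 = 236 N.

f ≈ 236 N (up the incline)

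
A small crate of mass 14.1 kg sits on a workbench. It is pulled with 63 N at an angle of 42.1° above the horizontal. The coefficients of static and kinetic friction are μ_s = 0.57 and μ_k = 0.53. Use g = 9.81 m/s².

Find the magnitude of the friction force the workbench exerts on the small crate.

f ≈ 46.7 N

N = m g − P sin α = 138.3 − 63×sin 42.1° = 96.08 N.
For equilibrium, f = P cos α = 63×cos 42.1° = 46.74 N.
The static-friction limit is μ_s N = 54.77 N.
Since 46.74 N does not exceed the limit, the small crate stays at rest and f = 46.7 N.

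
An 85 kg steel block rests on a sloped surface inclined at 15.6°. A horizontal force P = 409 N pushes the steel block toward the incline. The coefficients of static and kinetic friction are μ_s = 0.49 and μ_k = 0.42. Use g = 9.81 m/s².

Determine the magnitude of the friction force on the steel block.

Normal direction: N = m g cos θ + P sin θ = 913.1 N.
Along the incline, the net driving force (taking up-slope positive) is P cos θ − m g sin θ = 393.9 − 224.2 = 169.7 N, so equilibrium requires friction f = -169.7 N (down-slope).
Maximum static friction: μ_s N = 0.49 × 913.1 = 447.4 N.
Since 169.7 N is within the 447.4 N limit, the steel block stays put and friction is exactly 170 N.

f ≈ 170 N (down the incline)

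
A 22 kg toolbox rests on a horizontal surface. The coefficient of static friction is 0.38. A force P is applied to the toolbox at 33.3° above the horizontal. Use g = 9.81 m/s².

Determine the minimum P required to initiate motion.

N = m g − P sin α (the pull lifts the toolbox).
At impending slip, P cos α = μ_s N = μ_s (m g − P sin α).
Solving: P (cos α + μ_s sin α) = μ_s m g → P = 0.38×216/(cos 33.3° + 0.38 sin 33.3°) = 82/1.044 = 78.5 N.

P ≈ 78.5 N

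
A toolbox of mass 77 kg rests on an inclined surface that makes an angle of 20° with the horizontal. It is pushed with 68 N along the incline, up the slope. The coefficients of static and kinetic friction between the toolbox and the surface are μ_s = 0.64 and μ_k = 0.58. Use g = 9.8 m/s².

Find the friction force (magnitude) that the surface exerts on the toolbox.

f ≈ 190 N (up the incline)

Perpendicular to the surface, N = m g cos θ = 77·9.8·cos 20° = 709.1 N.
For equilibrium along the incline the friction force must supply f = m g sin θ − P = 258.1 − 68 = 190.1 N (positive meaning up-slope).
Maximum static friction available: μ_s N = 0.64 × 709.1 = 453.8 N.
Since |190.1| ≤ 453.8 N, static friction is sufficient; f equals the required value, not μ_s N.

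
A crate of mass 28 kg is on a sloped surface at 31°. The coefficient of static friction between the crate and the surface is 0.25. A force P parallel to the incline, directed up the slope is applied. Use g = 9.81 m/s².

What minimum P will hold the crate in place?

P_min ≈ 82.6 N

The crate tends to slide down (tan θ > μ_s), so at the point of impending slip friction acts up-slope at its limit: f = μ_s N.
P is parallel to the surface, so N = m g cos θ = 235 N.
Along the incline: P + μ_s N = m g sin θ, so P = 141 − 0.25×235 = 82.6 N.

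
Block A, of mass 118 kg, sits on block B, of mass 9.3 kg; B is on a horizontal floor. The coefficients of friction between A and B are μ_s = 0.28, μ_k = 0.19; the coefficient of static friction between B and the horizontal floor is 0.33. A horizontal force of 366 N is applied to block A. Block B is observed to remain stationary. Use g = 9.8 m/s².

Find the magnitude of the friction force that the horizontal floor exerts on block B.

The normal force B exerts on A is simply A's weight, N₁ = 1156 N.
Maximum static friction on A from B: μ_s N₁ = 0.28×1156 = 323.8 N.
P = 366 N exceeds that limit, so A slips over B and the interface friction becomes kinetic: f₁ = μ_k N₁ = 0.19×1156 = 220 N.
By Newton's third law B feels 220 N forward from A. With B stationary, the floor's static friction on B balances it: f₂ = 220 N (well within μ_s(m_A+m_B)g = 411.7 N).

f ≈ 220 N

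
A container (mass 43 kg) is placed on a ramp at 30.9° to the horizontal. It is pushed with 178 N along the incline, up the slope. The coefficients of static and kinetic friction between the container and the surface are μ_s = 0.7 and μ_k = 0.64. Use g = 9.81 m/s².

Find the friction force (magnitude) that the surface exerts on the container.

f ≈ 38.6 N (up the incline)

The normal reaction is N = m g cos θ = 362 N.
For equilibrium along the incline the friction force must supply f = m g sin θ − P = 216.6 − 178 = 38.63 N (positive meaning up-slope).
The static-friction ceiling is μ_s N = 0.7 × 362 = 253.4 N.
Since |38.63| ≤ 253.4 N, the container remains in static equilibrium and friction takes exactly the required value.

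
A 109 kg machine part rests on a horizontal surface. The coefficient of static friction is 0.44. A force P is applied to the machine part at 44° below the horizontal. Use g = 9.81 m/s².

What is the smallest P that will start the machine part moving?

N = m g + P sin α (the push presses the machine part into the horizontal surface).
At impending slip, P cos α = μ_s N = μ_s (m g + P sin α).
Solving: P (cos α − μ_s sin α) = μ_s m g → P = 0.44×1070/(cos 44° − 0.44 sin 44°) = 470/0.4137 = 1140 N.

P ≈ 1140 N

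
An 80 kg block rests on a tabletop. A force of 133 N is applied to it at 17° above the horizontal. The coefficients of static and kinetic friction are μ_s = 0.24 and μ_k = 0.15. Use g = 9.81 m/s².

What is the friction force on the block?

f ≈ 127 N

The vertical component of P reduces the normal force: N = m g − P sin α = 784.8 − 38.89 = 745.9 N.
Horizontally, friction must balance P cos α = 127.2 N.
The static-friction limit is μ_s N = 179 N.
Since 127.2 N does not exceed the limit, the block stays at rest and f = 127 N.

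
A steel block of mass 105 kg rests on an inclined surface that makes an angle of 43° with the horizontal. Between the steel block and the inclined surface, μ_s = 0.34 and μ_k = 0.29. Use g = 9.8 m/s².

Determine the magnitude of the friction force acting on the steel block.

Normal force: N = m g cos θ = 105 × 9.8 × cos 43° = 752.6 N.
Along the slope the weight component is m g sin θ = 701.8 N; friction must supply exactly this, acting up-slope.
The static-friction ceiling is μ_s N = 0.34 × 752.6 = 255.9 N.
|701.8| exceeds 255.9 N, so the steel block slips down-slope; friction is kinetic, f = μ_k N = 0.29×752.6 = 218 N.

f ≈ 218 N (up the incline)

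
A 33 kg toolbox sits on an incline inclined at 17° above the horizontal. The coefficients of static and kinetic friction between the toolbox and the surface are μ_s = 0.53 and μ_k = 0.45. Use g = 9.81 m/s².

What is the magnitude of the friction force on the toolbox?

Normal force: N = m g cos θ = 33 × 9.81 × cos 17° = 309.6 N.
Along the slope the weight component is m g sin θ = 94.65 N; friction must supply exactly this, acting up-slope.
Maximum static friction available: μ_s N = 0.53 × 309.6 = 164.1 N.
Since |94.65| ≤ 164.1 N, the toolbox remains in static equilibrium and friction takes exactly the required value.

f ≈ 94.6 N (up the incline)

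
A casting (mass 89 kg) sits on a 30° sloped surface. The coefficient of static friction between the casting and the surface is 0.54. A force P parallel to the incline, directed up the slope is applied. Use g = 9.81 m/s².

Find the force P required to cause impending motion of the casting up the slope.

At impending motion up the slope, friction acts down-slope at its limit: f = μ_s N.
P is parallel to the surface, so N = m g cos θ = 756 N.
Along the incline: P = m g sin θ + μ_s N = 437 + 0.54×756 = 845 N.

P ≈ 845 N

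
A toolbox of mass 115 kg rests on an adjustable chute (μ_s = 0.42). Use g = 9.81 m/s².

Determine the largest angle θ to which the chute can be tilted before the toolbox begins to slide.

θ_max ≈ 22.8°

At the slip threshold, m g sin θ = μ_s · m g cos θ, so tan θ = μ_s.
θ_max = arctan(0.42) = 22.8°.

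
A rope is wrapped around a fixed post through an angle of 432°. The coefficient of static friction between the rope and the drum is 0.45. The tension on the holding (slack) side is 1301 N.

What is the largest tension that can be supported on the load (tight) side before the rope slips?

T_max ≈ 38700 N

At impending slip the capstan equation gives T₂/T₁ = e^{μβ} with β in radians.
β = 432° × π/180 = 7.54 rad.
e^{μβ} = e^{0.45×7.54} = 29.75.
T₂ = T₁ · e^{μβ} = 1301 × 29.75 = 38700 N.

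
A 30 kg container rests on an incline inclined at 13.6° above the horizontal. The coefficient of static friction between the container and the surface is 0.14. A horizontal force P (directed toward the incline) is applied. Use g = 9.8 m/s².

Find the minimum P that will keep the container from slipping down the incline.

The container tends to slide down (tan θ > μ_s), so at the point of impending slip friction acts up-slope at its limit: f = μ_s N.
Perpendicular to the incline: N = m g cos θ + P sin θ.
Along the incline: P cos θ + μ_s N = m g sin θ, i.e. P cos θ + μ_s (m g cos θ + P sin θ) = m g sin θ.
Solving, P (cos θ + μ_s sin θ) = m g (sin θ − μ_s cos θ), so P = 294×0.09907/1.005 = 29 N.

P_min ≈ 29 N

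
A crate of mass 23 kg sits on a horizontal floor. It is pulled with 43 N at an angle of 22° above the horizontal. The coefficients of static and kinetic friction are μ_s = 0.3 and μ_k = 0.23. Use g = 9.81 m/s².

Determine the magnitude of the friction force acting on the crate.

f ≈ 39.9 N

Vertical equilibrium gives N = m g − P sin α = 209.5 N.
Horizontally, friction must balance P cos α = 39.87 N.
μ_s N = 0.3 × 209.5 = 62.86 N.
Since 39.87 N does not exceed the limit, the crate stays at rest and f = 39.9 N.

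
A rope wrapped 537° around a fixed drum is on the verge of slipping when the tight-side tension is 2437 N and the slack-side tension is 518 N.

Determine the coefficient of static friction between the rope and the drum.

μ ≈ 0.165

T₂/T₁ = e^{μβ} → μ = ln(T₂/T₁)/β.
β = 537° = 9.372 rad.
μ = ln(2437/518)/9.372 = ln(4.705)/9.372 = 0.165.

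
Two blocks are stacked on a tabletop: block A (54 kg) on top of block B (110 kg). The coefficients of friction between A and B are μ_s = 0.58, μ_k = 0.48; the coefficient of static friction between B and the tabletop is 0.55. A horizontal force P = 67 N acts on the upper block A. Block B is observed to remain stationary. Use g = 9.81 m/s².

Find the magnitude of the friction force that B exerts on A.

f ≈ 67 N

Between the blocks, N₁ = m_A g = 529.7 N.
So the A–B interface can sustain at most μ_s N₁ = 307.2 N of static friction.
Since P = 67 N ≤ 307.2 N, A does not slip on B; friction on A equals P = 67 N.
B experiences an equal 67 N forward from A (third law). B is in equilibrium, so the floor supplies f₂ = 67 N of static friction (limit μ_s(m_A+m_B)g = 884.9 N, not exceeded).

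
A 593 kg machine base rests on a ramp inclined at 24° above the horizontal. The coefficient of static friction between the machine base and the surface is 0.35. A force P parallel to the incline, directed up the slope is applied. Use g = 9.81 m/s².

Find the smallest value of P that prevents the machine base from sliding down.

The machine base tends to slide down (tan θ > μ_s), so at the point of impending slip friction acts up-slope at its limit: f = μ_s N.
P is parallel to the surface, so N = m g cos θ = 5310 N.
Along the incline: P + μ_s N = m g sin θ, so P = 2370 − 0.35×5310 = 506 N.

P_min ≈ 506 N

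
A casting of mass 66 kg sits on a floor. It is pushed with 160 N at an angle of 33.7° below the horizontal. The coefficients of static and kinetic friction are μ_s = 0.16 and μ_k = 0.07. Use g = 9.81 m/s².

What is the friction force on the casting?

f ≈ 51.5 N

N = m g + P sin α = 647.5 + 160×sin 33.7° = 736.2 N.
For equilibrium, f = P cos α = 160×cos 33.7° = 133.1 N.
The static-friction limit is μ_s N = 117.8 N.
The required friction exceeds μ_s N, so the casting moves and f = μ_k N = 51.5 N.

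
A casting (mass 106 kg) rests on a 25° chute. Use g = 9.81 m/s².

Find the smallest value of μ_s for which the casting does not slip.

μ_s,min ≈ 0.466

At the slip threshold m g sin θ = μ_s m g cos θ, so μ_s,min = tan θ.
μ_s,min = tan 25° = 0.466.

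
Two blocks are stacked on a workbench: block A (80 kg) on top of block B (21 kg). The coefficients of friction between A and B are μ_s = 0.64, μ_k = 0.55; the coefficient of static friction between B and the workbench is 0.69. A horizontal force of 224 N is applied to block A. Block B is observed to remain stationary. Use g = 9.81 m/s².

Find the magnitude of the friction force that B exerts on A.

f ≈ 224 N

Between the blocks, N₁ = m_A g = 784.8 N.
So the A–B interface can sustain at most μ_s N₁ = 502.3 N of static friction.
Since P = 224 N ≤ 502.3 N, A does not slip on B; friction on A equals P = 224 N.
By Newton's third law B feels 224 N forward from A. With B stationary, the floor's static friction on B balances it: f₂ = 224 N (well within μ_s(m_A+m_B)g = 683.7 N).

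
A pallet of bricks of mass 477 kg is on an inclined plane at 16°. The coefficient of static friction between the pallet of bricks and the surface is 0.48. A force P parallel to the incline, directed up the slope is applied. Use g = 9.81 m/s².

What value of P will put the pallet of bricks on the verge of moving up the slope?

At impending motion up the slope, friction acts down-slope at its limit: f = μ_s N.
P is parallel to the surface, so N = m g cos θ = 4500 N.
Along the incline: P = m g sin θ + μ_s N = 1290 + 0.48×4500 = 3450 N.

P ≈ 3450 N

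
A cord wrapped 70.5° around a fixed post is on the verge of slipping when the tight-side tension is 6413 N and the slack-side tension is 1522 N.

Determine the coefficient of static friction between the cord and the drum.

μ ≈ 1.17

T₂/T₁ = e^{μβ} → μ = ln(T₂/T₁)/β.
β = 70.5° = 1.23 rad.
μ = ln(6413/1522)/1.23 = ln(4.214)/1.23 = 1.17.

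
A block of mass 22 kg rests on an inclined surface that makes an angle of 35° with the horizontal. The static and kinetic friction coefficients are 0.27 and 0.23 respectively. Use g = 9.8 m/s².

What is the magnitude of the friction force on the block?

f ≈ 40.6 N (up the incline)

Perpendicular to the surface, N = m g cos θ = 22·9.8·cos 35° = 176.6 N.
Along the slope the weight component is m g sin θ = 123.7 N; friction must supply exactly this, acting up-slope.
Static friction can supply at most μ_s N = 47.68 N.
Since |123.7| > 47.68 N, static friction cannot hold it; the block slides down the incline and kinetic friction applies: f = μ_k N = 0.23 × 176.6 = 40.6 N.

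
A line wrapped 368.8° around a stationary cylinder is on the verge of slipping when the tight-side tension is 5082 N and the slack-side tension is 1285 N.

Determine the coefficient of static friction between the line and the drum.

T₂/T₁ = e^{μβ} → μ = ln(T₂/T₁)/β.
β = 368.8° = 6.437 rad.
μ = ln(5082/1285)/6.437 = ln(3.955)/6.437 = 0.214.

μ ≈ 0.214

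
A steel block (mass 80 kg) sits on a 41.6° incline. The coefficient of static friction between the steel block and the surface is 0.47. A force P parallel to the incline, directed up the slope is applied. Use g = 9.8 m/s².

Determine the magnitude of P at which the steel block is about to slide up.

At impending motion up the slope, friction acts down-slope at its limit: f = μ_s N.
P is parallel to the surface, so N = m g cos θ = 586 N.
Along the incline: P = m g sin θ + μ_s N = 521 + 0.47×586 = 796 N.

P ≈ 796 N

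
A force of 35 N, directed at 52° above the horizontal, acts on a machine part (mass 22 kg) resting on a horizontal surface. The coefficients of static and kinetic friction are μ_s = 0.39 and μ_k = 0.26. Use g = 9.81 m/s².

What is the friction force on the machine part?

Vertical equilibrium gives N = m g − P sin α = 188.2 N.
The horizontal driving force is P cos α = 21.55 N, so equilibrium needs friction f = 21.55 N.
The static-friction limit is μ_s N = 73.41 N.
Since 21.55 N does not exceed the limit, the machine part stays at rest and f = 21.5 N.

f ≈ 21.5 N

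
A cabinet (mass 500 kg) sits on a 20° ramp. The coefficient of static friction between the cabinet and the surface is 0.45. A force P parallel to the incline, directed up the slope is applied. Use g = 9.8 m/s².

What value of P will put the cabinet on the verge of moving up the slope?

At impending motion up the slope, friction acts down-slope at its limit: f = μ_s N.
P is parallel to the surface, so N = m g cos θ = 4600 N.
Along the incline: P = m g sin θ + μ_s N = 1680 + 0.45×4600 = 3750 N.

P ≈ 3750 N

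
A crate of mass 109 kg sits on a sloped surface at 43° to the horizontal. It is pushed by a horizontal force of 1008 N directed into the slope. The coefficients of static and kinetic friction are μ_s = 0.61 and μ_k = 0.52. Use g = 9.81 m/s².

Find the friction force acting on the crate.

f ≈ 7.95 N (down the incline)

Resolve perpendicular to the incline: N = m g cos θ + P sin θ = 109×9.81×cos 43° + 1008×sin 43° = 1469 N.
Along the incline, the net driving force (taking up-slope positive) is P cos θ − m g sin θ = 737.2 − 729.3 = 7.951 N, so equilibrium requires friction f = -7.951 N (down-slope).
Maximum static friction: μ_s N = 0.61 × 1469 = 896.4 N.
|f_req| = 7.951 ≤ 896.4 N → the crate is in equilibrium; friction equals the required value.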